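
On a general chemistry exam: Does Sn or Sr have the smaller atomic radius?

Sr is in period 5, group 2; Sn is in period 5, group 14.
Moving right in a period, electrons are added to the same shell under a stronger nuclear pull, so atoms get smaller; moving down, a new shell is opened and atoms get larger.
All lie in period 5, so atomic radius increases right to left.
So Sn has the smaller atomic radius (Sn < Sr).

Sn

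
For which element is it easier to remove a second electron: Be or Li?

Be

The second ionization energy removes an electron from the +1 ion. For each element: Be⁺ still has 1 valence electron; Li⁺ is the bare [He] core.
Pulling an electron out of a noble-gas core costs far more than removing a remaining valence electron, so Li sits at the high end of IE_2.
Approximate IE_2 values (kJ/mol): Be 1757, Li 7298.
Putting it together, IE_2: Be < Li.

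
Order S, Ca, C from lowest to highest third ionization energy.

S < C < Ca

After 2 electrons have been removed, what remains? S²⁺ still has 4 valence electrons; Ca²⁺ is the bare [Ar] core; C²⁺ still has 2 valence electrons.
Core electrons are held far more tightly than valence electrons, so Ca tops the IE_3 order.
Valence configurations: S²⁺ [Ne]3s²3p², C²⁺ [He]2s².
Approximate IE_3 values (kJ/mol): S 3357, Ca 4912, C 4620.
So the third ionization energies run S < C < Ca.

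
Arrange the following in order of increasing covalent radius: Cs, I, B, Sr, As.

B < As < I < Sr < Cs

Atomic radius shrinks across a period as nuclear charge pulls the same shell inward, and grows down a group as new shells are added.
Neither a single period nor a single group — weigh both effects.
As > B: the two effects oppose for this pair; the down-group effect wins (121 vs 85 pm).
I > As: the two effects oppose for this pair; the down-group effect wins (133 vs 121 pm).
Sr > I: both are in period 5; the period trend gives Sr the larger value.
Cs > Sr: both effects reinforce here, so Cs is clearly the larger of the two.
Tabulated atomic radius (pm): B 85, As 121, Sr 185, I 133, Cs 232.
So from smallest to largest: B < As < I < Sr < Cs.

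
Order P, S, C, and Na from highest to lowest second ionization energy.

Na > C > S > P

IE_2 is the cost of taking one more electron from the +1 cation: P⁺ still has 4 valence electrons; S⁺ still has 5 valence electrons; C⁺ still has 3 valence electrons; Na⁺ is the bare [Ne] core.
Pulling an electron out of a noble-gas core costs far more than removing a remaining valence electron, so Na sits at the high end of IE_2.
Valence configurations: P⁺ [Ne]3s²3p², S⁺ [Ne]3s²3p³, C⁺ [He]2s²2p¹.
Approximate IE_2 values (kJ/mol): P 1907, S 2252, C 2353, Na 4562.
Putting it together, IE_2: P < S < C < Na.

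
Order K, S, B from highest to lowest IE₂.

K, B, S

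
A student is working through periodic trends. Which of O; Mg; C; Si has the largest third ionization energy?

Consider each +2 ion: O²⁺ still has 4 valence electrons; Mg²⁺ is the bare [Ne] core; C²⁺ still has 2 valence electrons; Si²⁺ still has 2 valence electrons.
Core electrons are held far more tightly than valence electrons, so Mg tops the IE_3 order.
Valence configurations: O²⁺ [He]2s²2p², C²⁺ [He]2s², Si²⁺ [Ne]3s².
Approximate IE_3 values (kJ/mol): O 5300, Mg 7733, C 4620, Si 3232.
Overall IE_3 order: Si < C < O < Mg.

Mg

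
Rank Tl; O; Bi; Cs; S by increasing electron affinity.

Tl < Cs < Bi < O < S

O is in period 2, group 16; S is in period 3, group 16; Cs is in period 6, group 1; Tl is in period 6, group 13; Bi is in period 6, group 15.
EA tends to increase across a period and decrease down a group, though the pattern is less regular than for IE or radius.
These span different periods and groups, so the two trends combine.
Cs > Tl: this pair runs against the simple trend — see the exception note.
Bi > Cs: both are in period 6; the period trend gives Bi the larger value.
O > Bi: relative to Bi, both the across-period and down-group shifts push O's electron affinity up.
S > O: this pair runs against the simple trend — see the exception note.
Note the exception: Cs has a higher electron affinity than Tl, contrary to the simple trend — Tl's ns²np¹ configuration gives only a small electron affinity — the sparsely filled np subshell binds an added electron weakly.
Note the exception: S has a higher electron affinity than O, contrary to the simple trend — the compact 2p subshell of O repels the added electron more than S's larger 3p does.
Approximate values (kJ/mol): O 141, S 200, Cs 46, Tl 19, Bi 91.
So from lowest to highest: Tl < Cs < Bi < O < S.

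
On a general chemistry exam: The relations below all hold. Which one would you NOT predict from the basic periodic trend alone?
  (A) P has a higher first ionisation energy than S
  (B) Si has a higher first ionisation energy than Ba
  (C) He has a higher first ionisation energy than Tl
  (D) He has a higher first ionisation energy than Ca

(A)

The general trend: first ionisation energy increases across a period and decreases down a group.
(A) P (period 3, group 15) vs S (period 3, group 16): the stated order contradicts the simple trend.
(B) Si (period 3, group 14) vs Ba (period 6, group 2): the stated order agrees with the simple trend.
(C) He (period 1, group 18) vs Tl (period 6, group 13): the stated order agrees with the simple trend.
(D) He (period 1, group 18) vs Ca (period 4, group 2): the stated order agrees with the simple trend.
The exception is (A): S (3p⁴) ionizes more easily than half-filled P (3p³) because the paired 3p electron in S is pushed out by e⁻–e⁻ repulsion.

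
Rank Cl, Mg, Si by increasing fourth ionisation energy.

Si, Cl, Mg

IE_4 is the cost of taking one more electron from the +3 cation: Cl³⁺ still has 4 valence electrons; Mg³⁺ is already 1 electron into the core; Si³⁺ still has 1 valence electron.
Core electrons are held far more tightly than valence electrons, so Mg tops the IE_4 order.
Valence configurations: Cl³⁺ [Ne]3s²3p², Si³⁺ [Ne]3s¹.
Approximate IE_4 values (kJ/mol): Cl 5159, Mg 10543, Si 4356.
Overall IE_4 order: Si < Cl < Mg.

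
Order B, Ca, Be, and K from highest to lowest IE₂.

IE_2 is the cost of taking one more electron from the +1 cation: B⁺ still has 2 valence electrons; Ca⁺ still has 1 valence electron; Be⁺ still has 1 valence electron; K⁺ is the bare [Ar] core.
Core electrons are held far more tightly than valence electrons, so K tops the IE_2 order.
Valence configurations: B⁺ [He]2s², Ca⁺ [Ar]4s¹, Be⁺ [He]2s¹.
Tabulated IE_2 (kJ/mol): B 2427, Ca 1145, Be 1757, K 3052.
Hence IE_2: Ca < Be < B < K.

K, B, Be, Ca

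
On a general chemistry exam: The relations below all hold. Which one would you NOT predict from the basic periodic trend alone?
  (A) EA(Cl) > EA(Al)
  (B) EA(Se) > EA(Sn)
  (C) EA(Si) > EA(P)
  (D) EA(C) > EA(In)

The general trend: electron affinity increases across a period and decreases down a group.
(A) Cl (period 3, group 17) vs Al (period 3, group 13): the stated order agrees with the simple trend.
(B) Se (period 4, group 16) vs Sn (period 5, group 14): the stated order agrees with the simple trend.
(C) Si (period 3, group 14) vs P (period 3, group 15): the stated order contradicts the simple trend.
(D) C (period 2, group 14) vs In (period 5, group 13): the stated order agrees with the simple trend.
The exception is (C): adding an electron to P's half-filled 3p³ is unfavourable, so Si (3p²) has the more exothermic EA.

(C)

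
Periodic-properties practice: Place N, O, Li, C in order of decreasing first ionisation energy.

Li is in period 2, group 1; C is in period 2, group 14; N is in period 2, group 15; O is in period 2, group 16.
IE₁ increases left→right with effective nuclear charge and decreases top→bottom as the valence shell moves farther out.
All lie in period 2; the across-period trend (first ionization energy increases left to right) applies, with the exception below.
Note the exception: N has a higher first ionization energy than O, contrary to the simple trend — pairing an electron in O's 2p⁴ costs repulsion energy, so O ionizes more easily than half-filled N (2p³).
For reference (kJ/mol): Li 520, C 1086, N 1402, O 1314.
So from highest to lowest: N > O > C > Li.

N, O, C, Li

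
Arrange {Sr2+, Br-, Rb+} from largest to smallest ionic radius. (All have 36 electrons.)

Br- > Rb+ > Sr2+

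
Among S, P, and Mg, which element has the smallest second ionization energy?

The second ionization energy removes an electron from the +1 ion. For each element: S⁺ still has 5 valence electrons; P⁺ still has 4 valence electrons; Mg⁺ still has 1 valence electron.
All are still removing valence electrons, so compare the +1 ions as you would atoms: IE_2 generally rises across a period (higher Z_eff) and falls down a group (larger shell), subject to the usual subshell exceptions.
Valence configurations: S⁺ [Ne]3s²3p³, P⁺ [Ne]3s²3p², Mg⁺ [Ne]3s¹.
The numbers (kJ/mol): S 2252, P 1907, Mg 1451.
Putting it together, IE_2: Mg < P < S.

Mg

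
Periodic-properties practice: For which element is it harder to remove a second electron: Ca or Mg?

Mg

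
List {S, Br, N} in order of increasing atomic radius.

Moving right in a period, electrons are added to the same shell under a stronger nuclear pull, so atoms get smaller; moving down, a new shell is opened and atoms get larger.
These sit on a diagonal, where the across-period and down-group effects partly cancel.
S > N: period and group pull opposite ways; the down-group shift dominates (103 vs 71 pm).
Br > S: the two effects oppose for this pair; the down-group effect wins (114 vs 103 pm).
Tabulated atomic radius (pm): N 71, S 103, Br 114.
So from smallest to largest: N < S < Br.

N < S < Br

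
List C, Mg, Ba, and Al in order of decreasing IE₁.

C is in period 2, group 14; Mg is in period 3, group 2; Al is in period 3, group 13; Ba is in period 6, group 2.
Removing the outermost electron gets harder across a period and easier down a group.
Neither a single period nor a single group — weigh both effects.
Al > Ba: both effects reinforce here, so Al is clearly the higher of the two.
Mg > Al: this pair runs against the simple trend — see the exception note.
C > Mg: relative to Mg, both the across-period and down-group shifts push C's first ionization energy up.
Note the exception: Mg has a higher first ionization energy than Al, contrary to the simple trend — Al's single 3p electron is easier to remove than one from Mg's filled 3s².
Tabulated first ionization energy (kJ/mol): C 1086, Mg 738, Al 578, Ba 503.
So from highest to lowest: C > Mg > Al > Ba.

C, Mg, Al, Ba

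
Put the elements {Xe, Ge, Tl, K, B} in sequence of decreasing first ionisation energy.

Xe, B, Ge, Tl, K

B is in period 2, group 13; K is in period 4, group 1; Ge is in period 4, group 14; Xe is in period 5, group 18; Tl is in period 6, group 13.
IE₁ increases left→right with effective nuclear charge and decreases top→bottom as the valence shell moves farther out.
These span different periods and groups, so the two trends combine.
Tl > K: period and group pull opposite ways; the across-period shift dominates (589 vs 419 kJ/mol).
Ge > Tl: relative to Tl, both the across-period and down-group shifts push Ge's first ionization energy up.
B > Ge: the two effects oppose for this pair; the down-group effect wins (801 vs 762 kJ/mol).
Xe > B: period and group pull opposite ways; the across-period shift dominates (1170 vs 801 kJ/mol).
Approximate values (kJ/mol): B 801, K 419, Ge 762, Xe 1170, Tl 589.
So from highest to lowest: Xe > B > Ge > Tl > K.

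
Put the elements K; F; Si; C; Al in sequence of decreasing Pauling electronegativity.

F, C, Si, Al, K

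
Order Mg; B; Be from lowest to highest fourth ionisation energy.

Mg < Be < B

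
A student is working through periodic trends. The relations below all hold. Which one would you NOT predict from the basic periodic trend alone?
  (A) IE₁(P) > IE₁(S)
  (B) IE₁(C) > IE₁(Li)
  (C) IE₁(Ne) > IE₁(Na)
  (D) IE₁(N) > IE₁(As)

(A)

The general trend: IE₁ increases across a period and decreases down a group.
(A) P (period 3, group 15) vs S (period 3, group 16): the stated order contradicts the simple trend.
(B) C (period 2, group 14) vs Li (period 2, group 1): the stated order agrees with the simple trend.
(C) Ne (period 2, group 18) vs Na (period 3, group 1): the stated order agrees with the simple trend.
(D) N (period 2, group 15) vs As (period 4, group 15): the stated order agrees with the simple trend.
The exception is (A): S (3p⁴) ionizes more easily than half-filled P (3p³) because the paired 3p electron in S is pushed out by e⁻–e⁻ repulsion.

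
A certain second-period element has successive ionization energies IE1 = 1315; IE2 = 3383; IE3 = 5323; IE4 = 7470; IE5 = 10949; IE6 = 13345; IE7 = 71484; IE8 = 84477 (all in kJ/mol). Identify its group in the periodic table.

Look for the largest jump between consecutive ionization energies: IE7/IE6 ≈ 5.4, far larger than any earlier ratio.
That jump marks the point where a core electron is being removed. So the atom has 6 valence electrons.
A main-group element with 6 valence electrons is in group 16.

Group 16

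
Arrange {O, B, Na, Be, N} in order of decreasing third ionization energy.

Be > Na > O > N > B

After 2 electrons have been removed, what remains? O²⁺ still has 4 valence electrons; B²⁺ still has 1 valence electron; Na²⁺ is already 1 electron into the core; Be²⁺ is the bare [He] core; N²⁺ still has 3 valence electrons.
Core electrons are held far more tightly than valence electrons, so Na and Be top the IE_3 order.
Valence configurations: O²⁺ [He]2s²2p², B²⁺ [He]2s¹, N²⁺ [He]2s²2p¹.
The numbers (kJ/mol): O 5300, B 3660, Na 6910, Be 14849, N 4578.
Putting it together, IE_3: B < N < O < Na < Be.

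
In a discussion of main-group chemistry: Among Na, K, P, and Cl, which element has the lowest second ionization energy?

P

IE_2 is the cost of taking one more electron from the +1 cation: Na⁺ is the bare [Ne] core; K⁺ is the bare [Ar] core; P⁺ still has 4 valence electrons; Cl⁺ still has 6 valence electrons.
Breaking into a closed-shell core is much more expensive than removing a leftover valence electron — K and Na have the largest IE_2 here.
Valence configurations: P⁺ [Ne]3s²3p², Cl⁺ [Ne]3s²3p⁴.
The numbers (kJ/mol): Na 4562, K 3052, P 1907, Cl 2298.
So the second ionization energies run P < Cl < K < Na.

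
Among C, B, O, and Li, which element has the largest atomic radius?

Li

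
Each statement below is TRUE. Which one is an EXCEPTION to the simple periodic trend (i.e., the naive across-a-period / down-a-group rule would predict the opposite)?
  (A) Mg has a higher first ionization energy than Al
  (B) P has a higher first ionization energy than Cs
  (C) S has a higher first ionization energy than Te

The general trend: first ionization energy increases across a period and decreases down a group.
(A) Mg (period 3, group 2) vs Al (period 3, group 13): the stated order contradicts the simple trend.
(B) P (period 3, group 15) vs Cs (period 6, group 1): the stated order agrees with the simple trend.
(C) S (period 3, group 16) vs Te (period 5, group 16): the stated order agrees with the simple trend.
The exception is (A): Al's single 3p electron is easier to remove than one from Mg's filled 3s².

(A)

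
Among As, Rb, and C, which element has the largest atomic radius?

Rb

C is in period 2, group 14; As is in period 4, group 15; Rb is in period 5, group 1.
Atomic radius shrinks across a period as nuclear charge pulls the same shell inward, and grows down a group as new shells are added.
Here both period and group differ, so the two effects have to be weighed against each other.
As > C: period and group pull opposite ways; the down-group shift dominates (121 vs 75 pm).
Rb > As: both effects reinforce here, so Rb is clearly the larger of the two.
Tabulated atomic radius (pm): C 75, As 121, Rb 210.
The largest atomic radius among these belongs to Rb.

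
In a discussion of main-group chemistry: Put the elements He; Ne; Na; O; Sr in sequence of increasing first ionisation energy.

Na, Sr, O, Ne, He

IE₁ increases left→right with effective nuclear charge and decreases top→bottom as the valence shell moves farther out.
Here both period and group differ, so the two effects have to be weighed against each other.
Sr > Na: the two effects oppose for this pair; the across-period effect wins (550 vs 496 kJ/mol).
O > Sr: relative to Sr, both the across-period and down-group shifts push O's first ionization energy up.
Ne > O: both are in period 2; the period trend gives Ne the larger value.
He > Ne: He sits above Ne in group 18, so the down-group effect alone puts He higher.
Approximate values (kJ/mol): He 2372, O 1314, Ne 2081, Na 496, Sr 550.
So from lowest to highest: Na < Sr < O < Ne < He.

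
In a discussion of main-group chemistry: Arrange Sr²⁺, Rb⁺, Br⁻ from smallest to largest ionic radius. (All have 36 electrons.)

Sr²⁺ < Rb⁺ < Br⁻

All of these have 36 electrons, so size is governed by nuclear charge alone: the more protons, the stronger the pull on the same electron cloud, and the smaller the ion.
Nuclear charges: Sr²⁺ (Z=38), Rb⁺ (Z=37), Br⁻ (Z=35).
Smallest to largest: Sr²⁺ < Rb⁺ < Br⁻.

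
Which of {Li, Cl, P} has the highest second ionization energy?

Li

Consider each +1 ion: Li⁺ is the bare [He] core; Cl⁺ still has 6 valence electrons; P⁺ still has 4 valence electrons.
Breaking into a closed-shell core is much more expensive than removing a leftover valence electron — Li has the largest IE_2 here.
Valence configurations: Cl⁺ [Ne]3s²3p⁴, P⁺ [Ne]3s²3p².
Tabulated IE_2 (kJ/mol): Li 7298, Cl 2298, P 1907.
Hence IE_2: P < Cl < Li.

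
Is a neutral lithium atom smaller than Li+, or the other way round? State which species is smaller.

Li+

Forming Li+ removes 1 electron from Li. Fewer electrons for the same nuclear charge means less shielding and a higher Z_eff on the remaining electrons, and for main-group metals the entire outer shell is lost.
A cation is smaller than its parent atom: Li+ < Li.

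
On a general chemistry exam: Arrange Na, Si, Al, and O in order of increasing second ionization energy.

After 1 electron has been removed, what remains? Na⁺ is the bare [Ne] core; Si⁺ still has 3 valence electrons; Al⁺ still has 2 valence electrons; O⁺ still has 5 valence electrons.
Breaking into a closed-shell core is much more expensive than removing a leftover valence electron — Na has the largest IE_2 here.
Valence configurations: Si⁺ [Ne]3s²3p¹, Al⁺ [Ne]3s², O⁺ [He]2s²2p³.
Si⁺ loses a lone 3p electron whereas Al⁺ must break into a filled 3s² pair, so IE_2(Al) > IE_2(Si) even though Si has the higher nuclear charge.
Tabulated IE_2 (kJ/mol): Na 4562, Si 1577, Al 1817, O 3388.
Hence IE_2: Si < Al < O < Na.

Si, Al, O, Na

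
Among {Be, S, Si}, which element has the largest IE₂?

S

After 1 electron has been removed, what remains? Be⁺ still has 1 valence electron; S⁺ still has 5 valence electrons; Si⁺ still has 3 valence electrons.
All are still removing valence electrons, so compare the +1 ions as you would atoms: IE_2 generally rises across a period (higher Z_eff) and falls down a group (larger shell), subject to the usual subshell exceptions.
Valence configurations: Be⁺ [He]2s¹, S⁺ [Ne]3s²3p³, Si⁺ [Ne]3s²3p¹.
Tabulated IE_2 (kJ/mol): Be 1757, S 2252, Si 1577.
Putting it together, IE_2: Si < Be < S.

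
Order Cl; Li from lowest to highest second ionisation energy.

Cl < Li

After 1 electron has been removed, what remains? Cl⁺ still has 6 valence electrons; Li⁺ is the bare [He] core.
Core electrons are held far more tightly than valence electrons, so Li tops the IE_2 order.
Tabulated IE_2 (kJ/mol): Cl 2298, Li 7298.
So the second ionization energies run Cl < Li.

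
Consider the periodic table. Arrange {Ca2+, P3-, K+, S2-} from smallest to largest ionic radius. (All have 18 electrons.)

Ca2+ < K+ < S2- < P3-

All of these have 18 electrons, so size is governed by nuclear charge alone: the more protons, the stronger the pull on the same electron cloud, and the smaller the ion.
Nuclear charges: Ca2+ (Z=20), K+ (Z=19), S2- (Z=16), P3- (Z=15).
Smallest to largest: Ca2+ < K+ < S2- < P3-.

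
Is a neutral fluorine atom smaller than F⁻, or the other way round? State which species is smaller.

F

Forming F⁻ adds 1 electron to F. More electron–electron repulsion in the same shell, with unchanged nuclear charge, lets the cloud expand.
An anion is larger than its parent atom: F⁻ > F.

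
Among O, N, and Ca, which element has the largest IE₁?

N is in period 2, group 15; O is in period 2, group 16; Ca is in period 4, group 2.
IE₁ increases left→right with effective nuclear charge and decreases top→bottom as the valence shell moves farther out.
Here both period and group differ, so the two effects have to be weighed against each other.
O > Ca: relative to Ca, both the across-period and down-group shifts push O's first ionization energy up.
N > O: this pair runs against the simple trend — see the exception note.
Note the exception: N has a higher first ionization energy than O, contrary to the simple trend — pairing an electron in O's 2p⁴ costs repulsion energy, so O ionizes more easily than half-filled N (2p³).
Approximate values (kJ/mol): N 1402, O 1314, Ca 590.
The largest IE₁ among these belongs to N.

N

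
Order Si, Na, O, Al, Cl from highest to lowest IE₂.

The second ionization energy removes an electron from the +1 ion. For each element: Si⁺ still has 3 valence electrons; Na⁺ is the bare [Ne] core; O⁺ still has 5 valence electrons; Al⁺ still has 2 valence electrons; Cl⁺ still has 6 valence electrons.
Pulling an electron out of a noble-gas core costs far more than removing a remaining valence electron, so Na sits at the high end of IE_2.
Valence configurations: Si⁺ [Ne]3s²3p¹, O⁺ [He]2s²2p³, Al⁺ [Ne]3s², Cl⁺ [Ne]3s²3p⁴.
Si⁺ loses a lone 3p electron whereas Al⁺ must break into a filled 3s² pair, so IE_2(Al) > IE_2(Si) even though Si has the higher nuclear charge.
Tabulated IE_2 (kJ/mol): Si 1577, Na 4562, O 3388, Al 1817, Cl 2298.
Overall IE_2 order: Si < Al < Cl < O < Na.

Na, O, Cl, Al, Si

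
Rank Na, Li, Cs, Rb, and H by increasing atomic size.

H < Li < Na < Rb < Cs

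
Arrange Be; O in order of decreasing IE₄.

After 3 electrons have been removed, what remains? Be³⁺ is already 1 electron into the core; O³⁺ still has 3 valence electrons.
Pulling an electron out of a noble-gas core costs far more than removing a remaining valence electron, so Be sits at the high end of IE_4.
Tabulated IE_4 (kJ/mol): Be 21007, O 7469.
Putting it together, IE_4: O < Be.

Be > O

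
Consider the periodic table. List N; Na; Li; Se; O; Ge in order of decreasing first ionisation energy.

First ionization energy rises across a period (greater Z_eff holds electrons more tightly) and falls down a group (valence electrons are farther from the nucleus).
These span different periods and groups, so the two trends combine.
Li > Na: they share group 1; the group trend gives Li the larger value.
Ge > Li: period and group pull opposite ways; the across-period shift dominates (762 vs 520 kJ/mol).
Se > Ge: Se lies to the right of Ge in period 4, so the across-period effect alone puts Se higher.
O > Se: they share group 16; the group trend gives O the larger value.
N > O: this pair runs against the simple trend — see the exception note.
Note the exception: N has a higher first ionization energy than O, contrary to the simple trend — pairing an electron in O's 2p⁴ costs repulsion energy, so O ionizes more easily than half-filled N (2p³).
Tabulated first ionization energy (kJ/mol): Li 520, N 1402, O 1314, Na 496, Ge 762, Se 941.
So from highest to lowest: N > O > Se > Ge > Li > Na.

N, O, Se, Ge, Li, Na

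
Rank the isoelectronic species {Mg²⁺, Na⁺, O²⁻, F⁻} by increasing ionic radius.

Mg²⁺ < Na⁺ < F⁻ < O²⁻

All of these have 10 electrons, so size is governed by nuclear charge alone: the more protons, the stronger the pull on the same electron cloud, and the smaller the ion.
Nuclear charges: Mg²⁺ (Z=12), Na⁺ (Z=11), F⁻ (Z=9), O²⁻ (Z=8).
Smallest to largest: Mg²⁺ < Na⁺ < F⁻ < O²⁻.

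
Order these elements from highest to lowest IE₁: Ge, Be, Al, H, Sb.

H is in period 1, group 1; Be is in period 2, group 2; Al is in period 3, group 13; Ge is in period 4, group 14; Sb is in period 5, group 15.
IE₁ increases left→right with effective nuclear charge and decreases top→bottom as the valence shell moves farther out.
These sit on a diagonal, where the across-period and down-group effects partly cancel.
Ge > Al: period and group pull opposite ways; the across-period shift dominates (762 vs 578 kJ/mol).
Sb > Ge: period and group pull opposite ways; the across-period shift dominates (831 vs 762 kJ/mol).
Be > Sb: the two effects oppose for this pair; the down-group effect wins (900 vs 831 kJ/mol).
H > Be: the two effects oppose for this pair; the down-group effect wins (1312 vs 900 kJ/mol).
For reference (kJ/mol): H 1312, Be 900, Al 578, Ge 762, Sb 831.
So from highest to lowest: H > Be > Sb > Ge > Al.

H > Be > Sb > Ge > Al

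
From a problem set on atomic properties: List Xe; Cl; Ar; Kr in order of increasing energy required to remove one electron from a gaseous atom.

Xe < Cl < Kr < Ar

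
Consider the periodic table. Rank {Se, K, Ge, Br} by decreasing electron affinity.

K is in period 4, group 1; Ge is in period 4, group 14; Se is in period 4, group 16; Br is in period 4, group 17.
Atoms with high Z_eff and room in the valence shell (especially the halogens) have the most exothermic electron affinities.
All lie in period 4, so electron affinity increases left to right.
So from highest to lowest: Br > Se > Ge > K.

Br, Se, Ge, K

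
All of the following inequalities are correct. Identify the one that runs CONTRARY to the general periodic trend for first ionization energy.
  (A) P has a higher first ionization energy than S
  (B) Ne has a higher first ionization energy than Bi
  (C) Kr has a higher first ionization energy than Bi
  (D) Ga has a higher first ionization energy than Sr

The general trend: first ionization energy increases across a period and decreases down a group.
(A) P (period 3, group 15) vs S (period 3, group 16): the stated order contradicts the simple trend.
(B) Ne (period 2, group 18) vs Bi (period 6, group 15): the stated order agrees with the simple trend.
(C) Kr (period 4, group 18) vs Bi (period 6, group 15): the stated order agrees with the simple trend.
(D) Ga (period 4, group 13) vs Sr (period 5, group 2): the stated order agrees with the simple trend.
The exception is (A): S (3p⁴) ionizes more easily than half-filled P (3p³) because the paired 3p electron in S is pushed out by e⁻–e⁻ repulsion.

(A)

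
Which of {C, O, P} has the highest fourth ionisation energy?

O

Consider each +3 ion: C³⁺ still has 1 valence electron; O³⁺ still has 3 valence electrons; P³⁺ still has 2 valence electrons.
All are still removing valence electrons, so compare the +3 ions as you would atoms: IE_4 generally rises across a period (higher Z_eff) and falls down a group (larger shell), subject to the usual subshell exceptions.
Valence configurations: C³⁺ [He]2s¹, O³⁺ [He]2s²2p¹, P³⁺ [Ne]3s².
The numbers (kJ/mol): C 6223, O 7469, P 4964.
Overall IE_4 order: P < C < O.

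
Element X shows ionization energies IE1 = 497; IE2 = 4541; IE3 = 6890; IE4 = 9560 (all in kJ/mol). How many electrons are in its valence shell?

1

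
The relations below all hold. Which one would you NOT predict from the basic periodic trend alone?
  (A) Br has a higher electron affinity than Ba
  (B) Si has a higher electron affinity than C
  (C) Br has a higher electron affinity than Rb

The general trend: electron affinity increases across a period and decreases down a group.
(A) Br (period 4, group 17) vs Ba (period 6, group 2): the stated order agrees with the simple trend.
(B) Si (period 3, group 14) vs C (period 2, group 14): the stated order contradicts the simple trend.
(C) Br (period 4, group 17) vs Rb (period 5, group 1): the stated order agrees with the simple trend.
The exception is (B): Si's larger, more diffuse 3p orbitals accept an added electron slightly more readily than C's compact 2p.

(B)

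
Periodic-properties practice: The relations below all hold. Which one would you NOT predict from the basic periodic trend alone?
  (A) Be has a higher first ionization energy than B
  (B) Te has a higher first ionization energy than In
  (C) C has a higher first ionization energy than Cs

The general trend: first ionization energy increases across a period and decreases down a group.
(A) Be (period 2, group 2) vs B (period 2, group 13): the stated order contradicts the simple trend.
(B) Te (period 5, group 16) vs In (period 5, group 13): the stated order agrees with the simple trend.
(C) C (period 2, group 14) vs Cs (period 6, group 1): the stated order agrees with the simple trend.
The exception is (A): removing B's lone 2p electron is easier than breaking Be's filled 2s².

(A)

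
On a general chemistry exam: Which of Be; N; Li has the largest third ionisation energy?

Be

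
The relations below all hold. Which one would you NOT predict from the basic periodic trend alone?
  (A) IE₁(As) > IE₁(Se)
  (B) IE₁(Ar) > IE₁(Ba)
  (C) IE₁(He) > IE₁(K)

The general trend: first ionisation energy increases across a period and decreases down a group.
(A) As (period 4, group 15) vs Se (period 4, group 16): the stated order contradicts the simple trend.
(B) Ar (period 3, group 18) vs Ba (period 6, group 2): the stated order agrees with the simple trend.
(C) He (period 1, group 18) vs K (period 4, group 1): the stated order agrees with the simple trend.
The exception is (A): Se (4p⁴) ionizes more easily than half-filled As (4p³).

(A)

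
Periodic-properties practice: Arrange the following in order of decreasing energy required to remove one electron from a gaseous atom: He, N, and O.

He is in period 1, group 18; N is in period 2, group 15; O is in period 2, group 16.
First ionization energy rises across a period (greater Z_eff holds electrons more tightly) and falls down a group (valence electrons are farther from the nucleus).
Here both period and group differ, so the two effects have to be weighed against each other.
N > O: this pair runs against the simple trend — see the exception note.
He > N: relative to N, both the across-period and down-group shifts push He's first ionization energy up.
Note the exception: N has a higher first ionization energy than O, contrary to the simple trend — pairing an electron in O's 2p⁴ costs repulsion energy, so O ionizes more easily than half-filled N (2p³).
Tabulated first ionization energy (kJ/mol): He 2372, N 1402, O 1314.
So from highest to lowest: He > N > O.

He > N > O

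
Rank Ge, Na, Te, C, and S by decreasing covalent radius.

Na > Te > Ge > S > C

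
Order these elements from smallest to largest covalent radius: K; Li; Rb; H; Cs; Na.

H, Li, Na, K, Rb, Cs

H is in period 1, group 1; Li is in period 2, group 1; Na is in period 3, group 1; K is in period 4, group 1; Rb is in period 5, group 1; Cs is in period 6, group 1.
Atomic radius shrinks across a period as nuclear charge pulls the same shell inward, and grows down a group as new shells are added.
All are in group 1, so atomic radius increases down the group.
So from smallest to largest: H < Li < Na < K < Rb < Cs.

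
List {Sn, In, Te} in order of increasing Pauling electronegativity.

In, Sn, Te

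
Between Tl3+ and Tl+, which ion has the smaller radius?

Tl3+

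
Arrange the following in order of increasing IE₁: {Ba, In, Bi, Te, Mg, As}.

Ba < In < Bi < Mg < Te < As

Mg is in period 3, group 2; As is in period 4, group 15; In is in period 5, group 13; Te is in period 5, group 16; Ba is in period 6, group 2; Bi is in period 6, group 15.
IE₁ increases left→right with effective nuclear charge and decreases top→bottom as the valence shell moves farther out.
These span different periods and groups, so the two trends combine.
In > Ba: relative to Ba, both the across-period and down-group shifts push In's first ionization energy up.
Bi > In: the two effects oppose for this pair; the across-period effect wins (703 vs 558 kJ/mol).
Mg > Bi: the two effects oppose for this pair; the down-group effect wins (738 vs 703 kJ/mol).
Te > Mg: period and group pull opposite ways; the across-period shift dominates (869 vs 738 kJ/mol).
As > Te: period and group pull opposite ways; the down-group shift dominates (947 vs 869 kJ/mol).
Tabulated first ionization energy (kJ/mol): Mg 738, As 947, In 558, Te 869, Ba 503, Bi 703.
So from lowest to highest: Ba < In < Bi < Mg < Te < As.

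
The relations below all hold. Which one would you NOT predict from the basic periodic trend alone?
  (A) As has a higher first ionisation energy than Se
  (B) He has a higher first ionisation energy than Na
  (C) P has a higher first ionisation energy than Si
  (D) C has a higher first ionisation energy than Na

(A)

The general trend: first ionisation energy increases across a period and decreases down a group.
(A) As (period 4, group 15) vs Se (period 4, group 16): the stated order contradicts the simple trend.
(B) He (period 1, group 18) vs Na (period 3, group 1): the stated order agrees with the simple trend.
(C) P (period 3, group 15) vs Si (period 3, group 14): the stated order agrees with the simple trend.
(D) C (period 2, group 14) vs Na (period 3, group 1): the stated order agrees with the simple trend.
The exception is (A): Se (4p⁴) ionizes more easily than half-filled As (4p³).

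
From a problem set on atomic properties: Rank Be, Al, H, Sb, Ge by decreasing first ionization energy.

H, Be, Sb, Ge, Al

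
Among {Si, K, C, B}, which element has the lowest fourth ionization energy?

IE_4 is the cost of taking one more electron from the +3 cation: Si³⁺ still has 1 valence electron; K³⁺ is already 2 electrons into the core; C³⁺ still has 1 valence electron; B³⁺ is the bare [He] core.
Usually core removal costs more than valence removal, but here the competition is close: a tightly held n=2 valence electron can cost more to remove than an n=3 core electron, so the actual values have to decide it.
Valence configurations: Si³⁺ [Ne]3s¹, C³⁺ [He]2s¹.
The numbers (kJ/mol): Si 4356, K 5877, C 6223, B 25026.
Putting it together, IE_4: Si < K < C < B.

Si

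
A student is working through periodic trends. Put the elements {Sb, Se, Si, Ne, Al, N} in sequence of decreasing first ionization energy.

Ne, N, Se, Sb, Si, Al

N is in period 2, group 15; Ne is in period 2, group 18; Al is in period 3, group 13; Si is in period 3, group 14; Se is in period 4, group 16; Sb is in period 5, group 15.
Across a period the outer electron is held more tightly (higher IE₁); down a group it sits in a higher shell, more shielded, and comes off more easily.
Here both period and group differ, so the two effects have to be weighed against each other.
Si > Al: Si lies to the right of Al in period 3, so the across-period effect alone puts Si higher.
Sb > Si: the two effects oppose for this pair; the across-period effect wins (831 vs 786 kJ/mol).
Se > Sb: relative to Sb, both the across-period and down-group shifts push Se's first ionization energy up.
N > Se: the two effects oppose for this pair; the down-group effect wins (1402 vs 941 kJ/mol).
Ne > N: both are in period 2; the period trend gives Ne the larger value.
Tabulated first ionization energy (kJ/mol): N 1402, Ne 2081, Al 578, Si 786, Se 941, Sb 831.
So from highest to lowest: Ne > N > Se > Sb > Si > Al.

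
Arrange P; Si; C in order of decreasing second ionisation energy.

C > P > Si

IE_2 is the cost of taking one more electron from the +1 cation: P⁺ still has 4 valence electrons; Si⁺ still has 3 valence electrons; C⁺ still has 3 valence electrons.
All are still removing valence electrons, so compare the +1 ions as you would atoms: IE_2 generally rises across a period (higher Z_eff) and falls down a group (larger shell), subject to the usual subshell exceptions.
Valence configurations: P⁺ [Ne]3s²3p², Si⁺ [Ne]3s²3p¹, C⁺ [He]2s²2p¹.
Tabulated IE_2 (kJ/mol): P 1907, Si 1577, C 2353.
Putting it together, IE_2: Si < P < C.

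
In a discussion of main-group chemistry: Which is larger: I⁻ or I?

I⁻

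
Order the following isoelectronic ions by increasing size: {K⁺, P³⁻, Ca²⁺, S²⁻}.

Ca²⁺ < K⁺ < S²⁻ < P³⁻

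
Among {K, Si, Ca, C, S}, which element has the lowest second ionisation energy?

Consider each +1 ion: K⁺ is the bare [Ar] core; Si⁺ still has 3 valence electrons; Ca⁺ still has 1 valence electron; C⁺ still has 3 valence electrons; S⁺ still has 5 valence electrons.
Breaking into a closed-shell core is much more expensive than removing a leftover valence electron — K has the largest IE_2 here.
Valence configurations: Si⁺ [Ne]3s²3p¹, Ca⁺ [Ar]4s¹, C⁺ [He]2s²2p¹, S⁺ [Ne]3s²3p³.
Tabulated IE_2 (kJ/mol): K 3052, Si 1577, Ca 1145, C 2353, S 2252.
So the second ionization energies run Ca < Si < S < C < K.

Ca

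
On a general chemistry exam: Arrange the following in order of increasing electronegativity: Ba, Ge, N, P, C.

Ba < Ge < P < C < N

Electronegativity increases across a period and decreases down a group, tracking effective nuclear charge and atomic size.
Here both period and group differ, so the two effects have to be weighed against each other.
Ge > Ba: relative to Ba, both the across-period and down-group shifts push Ge's electronegativity up.
P > Ge: both effects reinforce here, so P is clearly the higher of the two.
C > P: period and group pull opposite ways; the down-group shift dominates (2.55 vs 2.19).
N > C: both are in period 2; the period trend gives N the larger value.
Tabulated electronegativity (Pauling): C 2.55, N 3.04, P 2.19, Ge 2.01, Ba 0.89.
So from lowest to highest: Ba < Ge < P < C < N.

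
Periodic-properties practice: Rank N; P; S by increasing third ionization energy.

The third ionization energy removes an electron from the +2 ion. For each element: N²⁺ still has 3 valence electrons; P²⁺ still has 3 valence electrons; S²⁺ still has 4 valence electrons.
All are still removing valence electrons, so compare the +2 ions as you would atoms: IE_3 generally rises across a period (higher Z_eff) and falls down a group (larger shell), subject to the usual subshell exceptions.
Valence configurations: N²⁺ [He]2s²2p¹, P²⁺ [Ne]3s²3p¹, S²⁺ [Ne]3s²3p².
The numbers (kJ/mol): N 4578, P 2914, S 3357.
Putting it together, IE_3: P < S < N.

P, S, N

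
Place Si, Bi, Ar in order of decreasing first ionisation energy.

Si is in period 3, group 14; Ar is in period 3, group 18; Bi is in period 6, group 15.
Removing the outermost electron gets harder across a period and easier down a group.
Here both period and group differ, so the two effects have to be weighed against each other.
Si > Bi: period and group pull opposite ways; the down-group shift dominates (786 vs 703 kJ/mol).
Ar > Si: both are in period 3; the period trend gives Ar the larger value.
Approximate values (kJ/mol): Si 786, Ar 1521, Bi 703.
So from highest to lowest: Ar > Si > Bi.

Ar, Si, Bi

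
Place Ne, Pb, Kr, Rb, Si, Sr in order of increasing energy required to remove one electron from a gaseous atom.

Rb < Sr < Pb < Si < Kr < Ne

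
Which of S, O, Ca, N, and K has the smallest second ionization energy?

Ca

Consider each +1 ion: S⁺ still has 5 valence electrons; O⁺ still has 5 valence electrons; Ca⁺ still has 1 valence electron; N⁺ still has 4 valence electrons; K⁺ is the bare [Ar] core.
Usually core removal costs more than valence removal, but here the competition is close: a tightly held n=2 valence electron can cost more to remove than an n=3 core electron, so the actual values have to decide it.
Valence configurations: S⁺ [Ne]3s²3p³, O⁺ [He]2s²2p³, Ca⁺ [Ar]4s¹, N⁺ [He]2s²2p².
The numbers (kJ/mol): S 2252, O 3388, Ca 1145, N 2856, K 3052.
Overall IE_2 order: Ca < S < N < K < O.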